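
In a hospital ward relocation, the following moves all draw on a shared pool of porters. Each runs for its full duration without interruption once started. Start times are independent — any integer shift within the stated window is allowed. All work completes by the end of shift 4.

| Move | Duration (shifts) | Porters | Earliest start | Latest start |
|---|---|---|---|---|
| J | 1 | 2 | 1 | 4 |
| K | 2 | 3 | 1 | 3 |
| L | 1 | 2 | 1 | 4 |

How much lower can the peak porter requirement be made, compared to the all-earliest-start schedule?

4

Early-start peak: s1:7  s2:3  s3:0  s4:0 ⇒ 7.
Leveled (J@1, K@2, L@4): s1:2  s2:3  s3:3  s4:2 ⇒ 3.
Reduction 7 − 3 = 4.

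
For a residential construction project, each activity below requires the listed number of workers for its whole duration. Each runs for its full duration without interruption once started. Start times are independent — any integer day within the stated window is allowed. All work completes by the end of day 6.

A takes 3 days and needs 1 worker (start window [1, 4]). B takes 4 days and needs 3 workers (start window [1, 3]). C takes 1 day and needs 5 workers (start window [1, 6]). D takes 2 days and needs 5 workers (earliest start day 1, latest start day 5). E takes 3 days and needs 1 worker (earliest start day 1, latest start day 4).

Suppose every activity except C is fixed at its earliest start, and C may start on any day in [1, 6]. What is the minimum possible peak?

C@1: d1:15  d2:10  d3:5  d4:3  d5:0  d6:0 → peak 15
C@2: d1:10  d2:15  d3:5  d4:3  d5:0  d6:0 → peak 15
C@3: d1:10  d2:10  d3:10  d4:3  d5:0  d6:0 → peak 10
C@4: d1:10  d2:10  d3:5  d4:8  d5:0  d6:0 → peak 10
C@5: d1:10  d2:10  d3:5  d4:3  d5:5  d6:0 → peak 10
C@6: d1:10  d2:10  d3:5  d4:3  d5:0  d6:5 → peak 10
Best is C@3, peak 10.

10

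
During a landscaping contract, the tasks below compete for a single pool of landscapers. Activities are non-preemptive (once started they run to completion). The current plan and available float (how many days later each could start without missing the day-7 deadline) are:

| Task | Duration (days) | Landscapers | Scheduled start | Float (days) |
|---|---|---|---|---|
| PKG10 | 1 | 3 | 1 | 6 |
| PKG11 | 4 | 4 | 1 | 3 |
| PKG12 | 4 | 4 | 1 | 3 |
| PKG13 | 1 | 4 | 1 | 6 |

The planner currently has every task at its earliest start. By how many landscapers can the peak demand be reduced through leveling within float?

Early-start peak: d1:15  d2:8  d3:8  d4:8  d5:0  d6:0  d7:0 ⇒ 15.
Leveled (PKG10@1, PKG11@1, PKG12@2, PKG13@5): d1:7  d2:8  d3:8  d4:8  d5:8  d6:0  d7:0 ⇒ 8.
Reduction 15 − 8 = 7.

7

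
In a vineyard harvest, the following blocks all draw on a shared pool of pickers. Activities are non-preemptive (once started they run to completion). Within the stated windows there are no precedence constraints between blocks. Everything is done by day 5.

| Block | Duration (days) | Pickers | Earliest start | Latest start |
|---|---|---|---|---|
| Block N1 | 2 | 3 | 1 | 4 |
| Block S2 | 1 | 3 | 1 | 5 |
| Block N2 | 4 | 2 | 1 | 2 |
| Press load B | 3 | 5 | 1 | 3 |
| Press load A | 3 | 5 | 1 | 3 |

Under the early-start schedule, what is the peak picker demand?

18

Early-start schedule: Block N1@1, Block S2@1, Block N2@1, Press load B@1, Press load A@1.
Load per day: day 1: 18, day 2: 15, day 3: 12, day 4: 2, day 5: 0.
Peak is 18.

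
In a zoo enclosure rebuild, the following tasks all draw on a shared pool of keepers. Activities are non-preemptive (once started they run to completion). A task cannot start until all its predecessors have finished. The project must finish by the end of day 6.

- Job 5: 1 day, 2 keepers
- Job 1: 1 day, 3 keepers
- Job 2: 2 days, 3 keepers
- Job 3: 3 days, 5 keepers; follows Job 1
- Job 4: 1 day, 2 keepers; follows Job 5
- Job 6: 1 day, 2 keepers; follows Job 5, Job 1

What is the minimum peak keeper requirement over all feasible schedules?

Early-start (Job 5@1, Job 1@1, Job 2@1, Job 3@2, Job 4@2, Job 6@2) gives peak 12: d1:8  d2:12  d3:5  d4:5  d5:0  d6:0.
Shift Job 2→2, Job 3→4, Job 6→3.
Schedule Job 5@1, Job 1@1, Job 2@2, Job 3@4, Job 4@2, Job 6@3: d1:5  d2:5  d3:5  d4:5  d5:5  d6:5 — peak 5.
Total keeper-days = 30 over 6 days ⇒ peak ≥ ⌈30/6⌉ = 5, so 5 is optimal.

5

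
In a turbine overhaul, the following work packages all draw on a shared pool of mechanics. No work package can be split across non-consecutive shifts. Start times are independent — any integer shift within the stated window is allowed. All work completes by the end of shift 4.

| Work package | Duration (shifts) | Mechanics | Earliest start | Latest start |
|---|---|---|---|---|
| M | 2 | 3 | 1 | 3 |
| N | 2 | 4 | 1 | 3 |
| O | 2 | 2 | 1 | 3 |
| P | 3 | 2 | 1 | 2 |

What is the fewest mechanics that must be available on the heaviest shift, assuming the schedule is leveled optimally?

Early-start (M@1, N@1, O@1, P@1) gives peak 11: s1:11  s2:11  s3:2  s4:0.
Shift N→3.
Schedule M@1, N@3, O@1, P@1: s1:7  s2:7  s3:6  s4:4 — peak 7.

7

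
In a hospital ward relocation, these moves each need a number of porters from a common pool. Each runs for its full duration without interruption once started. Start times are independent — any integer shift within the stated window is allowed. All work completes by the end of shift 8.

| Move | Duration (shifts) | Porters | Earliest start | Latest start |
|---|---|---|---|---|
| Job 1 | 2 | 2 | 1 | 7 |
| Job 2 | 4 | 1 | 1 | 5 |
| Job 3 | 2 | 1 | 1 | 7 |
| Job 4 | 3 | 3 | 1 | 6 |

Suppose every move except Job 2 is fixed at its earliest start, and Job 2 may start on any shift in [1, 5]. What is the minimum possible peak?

6

Job 2@1: s1:7  s2:7  s3:4  s4:1  s5:0  s6:0  s7:0  s8:0 → peak 7
Job 2@2: s1:6  s2:7  s3:4  s4:1  s5:1  s6:0  s7:0  s8:0 → peak 7
Job 2@3: s1:6  s2:6  s3:4  s4:1  s5:1  s6:1  s7:0  s8:0 → peak 6
Job 2@4: s1:6  s2:6  s3:3  s4:1  s5:1  s6:1  s7:1  s8:0 → peak 6
Job 2@5: s1:6  s2:6  s3:3  s4:0  s5:1  s6:1  s7:1  s8:1 → peak 6
Best is Job 2@3, peak 6.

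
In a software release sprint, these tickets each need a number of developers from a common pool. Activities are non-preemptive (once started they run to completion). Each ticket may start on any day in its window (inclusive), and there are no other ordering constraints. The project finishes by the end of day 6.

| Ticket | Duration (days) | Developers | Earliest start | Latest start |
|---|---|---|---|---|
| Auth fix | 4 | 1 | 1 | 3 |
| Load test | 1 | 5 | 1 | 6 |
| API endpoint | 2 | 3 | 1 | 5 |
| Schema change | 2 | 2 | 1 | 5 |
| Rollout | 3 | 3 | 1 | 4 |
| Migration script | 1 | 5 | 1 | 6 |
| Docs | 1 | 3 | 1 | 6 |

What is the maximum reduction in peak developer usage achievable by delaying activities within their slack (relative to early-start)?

Early-start peak: d1:22  d2:9  d3:4  d4:1  d5:0  d6:0 ⇒ 22.
Leveled (Auth fix@1, Load test@1, API endpoint@5, Schema change@3, Rollout@3, Migration script@2, Docs@6): d1:6  d2:6  d3:6  d4:6  d5:6  d6:6 ⇒ 6.
Reduction 22 − 6 = 16.

16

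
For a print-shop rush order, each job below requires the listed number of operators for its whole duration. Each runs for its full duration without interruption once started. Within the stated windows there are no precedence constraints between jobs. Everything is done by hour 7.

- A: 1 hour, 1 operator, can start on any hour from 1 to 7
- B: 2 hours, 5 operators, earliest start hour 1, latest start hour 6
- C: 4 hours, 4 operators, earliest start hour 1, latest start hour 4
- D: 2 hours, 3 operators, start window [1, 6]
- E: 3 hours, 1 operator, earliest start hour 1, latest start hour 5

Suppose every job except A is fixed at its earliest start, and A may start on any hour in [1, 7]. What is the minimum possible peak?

A@1: h1:14  h2:13  h3:5  h4:4  h5:0  h6:0  h7:0 → peak 14
A@2: h1:13  h2:14  h3:5  h4:4  h5:0  h6:0  h7:0 → peak 14
A@3: h1:13  h2:13  h3:6  h4:4  h5:0  h6:0  h7:0 → peak 13
A@4: h1:13  h2:13  h3:5  h4:5  h5:0  h6:0  h7:0 → peak 13
A@5: h1:13  h2:13  h3:5  h4:4  h5:1  h6:0  h7:0 → peak 13
A@6: h1:13  h2:13  h3:5  h4:4  h5:0  h6:1  h7:0 → peak 13
A@7: h1:13  h2:13  h3:5  h4:4  h5:0  h6:0  h7:1 → peak 13
Best is A@3, peak 13.

13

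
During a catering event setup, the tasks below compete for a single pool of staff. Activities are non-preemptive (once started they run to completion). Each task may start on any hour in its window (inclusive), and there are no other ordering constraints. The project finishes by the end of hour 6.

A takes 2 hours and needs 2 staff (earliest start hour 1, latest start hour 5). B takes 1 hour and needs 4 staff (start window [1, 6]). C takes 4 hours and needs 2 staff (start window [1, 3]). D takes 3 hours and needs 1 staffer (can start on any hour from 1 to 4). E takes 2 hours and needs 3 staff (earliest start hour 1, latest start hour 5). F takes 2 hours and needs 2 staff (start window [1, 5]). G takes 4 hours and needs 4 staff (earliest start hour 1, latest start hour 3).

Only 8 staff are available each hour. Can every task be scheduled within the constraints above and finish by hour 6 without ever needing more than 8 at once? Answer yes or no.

Schedule A@1, B@1, C@1, D@4, E@5, F@2, G@3: h1:8  h2:6  h3:8  h4:7  h5:8  h6:8 — peak 8 ≤ 8.

yes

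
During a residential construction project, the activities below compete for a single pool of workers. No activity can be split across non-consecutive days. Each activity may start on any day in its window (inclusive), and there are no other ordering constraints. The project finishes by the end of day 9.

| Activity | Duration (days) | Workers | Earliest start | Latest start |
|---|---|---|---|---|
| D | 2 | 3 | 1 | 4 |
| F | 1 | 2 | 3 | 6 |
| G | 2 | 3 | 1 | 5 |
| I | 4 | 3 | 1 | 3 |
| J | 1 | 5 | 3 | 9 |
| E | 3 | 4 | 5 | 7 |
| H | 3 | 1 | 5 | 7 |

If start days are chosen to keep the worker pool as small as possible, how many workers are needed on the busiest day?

Early-start (D@1, F@3, G@1, I@1, J@3, E@5, H@5) gives peak 10: d1:9  d2:9  d3:10  d4:3  d5:5  d6:5  d7:5  d8:0  d9:0.
Shift G→4, J→6, E→7.
Schedule D@1, F@3, G@4, I@1, J@6, E@7, H@5: d1:6  d2:6  d3:5  d4:6  d5:4  d6:6  d7:5  d8:4  d9:4 — peak 6.
Total worker-days = 46 over 9 days ⇒ peak ≥ ⌈46/9⌉ = 6, so 6 is optimal.

6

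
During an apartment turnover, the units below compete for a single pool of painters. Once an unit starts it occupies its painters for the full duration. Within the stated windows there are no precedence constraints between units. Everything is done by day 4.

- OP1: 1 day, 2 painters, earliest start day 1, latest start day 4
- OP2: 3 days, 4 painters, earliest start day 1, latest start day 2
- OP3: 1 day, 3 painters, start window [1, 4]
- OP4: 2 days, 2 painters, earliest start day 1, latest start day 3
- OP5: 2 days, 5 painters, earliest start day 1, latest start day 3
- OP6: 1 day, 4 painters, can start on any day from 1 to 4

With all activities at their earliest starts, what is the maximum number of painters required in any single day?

Early-start schedule: OP1@1, OP2@1, OP3@1, OP4@1, OP5@1, OP6@1.
Load per day: day 1: 20, day 2: 11, day 3: 4, day 4: 0.
Peak is 20.

20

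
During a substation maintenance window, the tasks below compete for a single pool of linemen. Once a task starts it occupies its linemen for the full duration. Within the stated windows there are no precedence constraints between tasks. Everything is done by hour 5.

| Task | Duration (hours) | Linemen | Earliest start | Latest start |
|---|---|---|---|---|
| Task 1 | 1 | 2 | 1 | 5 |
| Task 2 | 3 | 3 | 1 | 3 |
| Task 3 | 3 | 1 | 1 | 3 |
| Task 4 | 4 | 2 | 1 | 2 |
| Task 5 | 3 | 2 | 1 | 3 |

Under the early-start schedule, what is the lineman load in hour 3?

At early start, hour 3 has: Task 2, Task 3, Task 4, Task 5.
Demand: 3 + 1 + 2 + 2 = 8.

8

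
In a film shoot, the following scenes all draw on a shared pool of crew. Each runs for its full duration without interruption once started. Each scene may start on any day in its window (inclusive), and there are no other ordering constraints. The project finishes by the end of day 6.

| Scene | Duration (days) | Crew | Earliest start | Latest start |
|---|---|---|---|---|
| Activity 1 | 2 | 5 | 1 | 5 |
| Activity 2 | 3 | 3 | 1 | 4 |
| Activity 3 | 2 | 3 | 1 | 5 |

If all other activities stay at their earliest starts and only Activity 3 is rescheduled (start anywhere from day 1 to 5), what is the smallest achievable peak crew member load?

8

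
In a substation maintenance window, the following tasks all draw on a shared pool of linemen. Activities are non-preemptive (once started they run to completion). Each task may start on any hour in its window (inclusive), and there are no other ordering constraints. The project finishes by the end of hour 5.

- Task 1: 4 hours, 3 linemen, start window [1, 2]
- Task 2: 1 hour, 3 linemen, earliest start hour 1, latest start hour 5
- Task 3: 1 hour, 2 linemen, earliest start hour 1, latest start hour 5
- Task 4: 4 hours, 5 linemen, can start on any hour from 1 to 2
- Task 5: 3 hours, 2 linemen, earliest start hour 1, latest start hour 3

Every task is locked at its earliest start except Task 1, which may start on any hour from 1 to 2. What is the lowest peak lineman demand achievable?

12

Task 1@1: h1:15  h2:10  h3:10  h4:8  h5:0 → peak 15
Task 1@2: h1:12  h2:10  h3:10  h4:8  h5:3 → peak 12
Best is Task 1@2, peak 12.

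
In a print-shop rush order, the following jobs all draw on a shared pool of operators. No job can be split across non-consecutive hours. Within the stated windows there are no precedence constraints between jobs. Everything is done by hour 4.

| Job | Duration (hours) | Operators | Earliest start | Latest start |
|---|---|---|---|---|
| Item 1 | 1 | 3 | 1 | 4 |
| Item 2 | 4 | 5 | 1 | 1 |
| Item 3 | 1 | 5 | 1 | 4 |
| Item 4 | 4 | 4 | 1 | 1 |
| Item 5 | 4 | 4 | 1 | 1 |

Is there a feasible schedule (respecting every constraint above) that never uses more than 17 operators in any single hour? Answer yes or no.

no

The minimum achievable peak is 18; 17 < 18, so no feasible schedule stays within the cap.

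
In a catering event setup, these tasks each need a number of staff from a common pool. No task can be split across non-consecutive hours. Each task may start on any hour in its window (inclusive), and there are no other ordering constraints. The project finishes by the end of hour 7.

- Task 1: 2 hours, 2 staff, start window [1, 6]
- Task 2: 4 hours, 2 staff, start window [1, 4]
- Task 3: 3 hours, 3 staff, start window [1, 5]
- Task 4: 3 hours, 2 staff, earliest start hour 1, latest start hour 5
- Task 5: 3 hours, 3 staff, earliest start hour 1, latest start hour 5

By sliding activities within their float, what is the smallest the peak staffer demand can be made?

Early-start (Task 1@1, Task 2@1, Task 3@1, Task 4@1, Task 5@1) gives peak 12: h1:12  h2:12  h3:10  h4:2  h5:0  h6:0  h7:0.
Shift Task 3→4, Task 5→5.
Schedule Task 1@1, Task 2@1, Task 3@4, Task 4@1, Task 5@5: h1:6  h2:6  h3:4  h4:5  h5:6  h6:6  h7:3 — peak 6.
Total staffer-hours = 36 over 7 hours ⇒ peak ≥ ⌈36/7⌉ = 6, so 6 is optimal.

6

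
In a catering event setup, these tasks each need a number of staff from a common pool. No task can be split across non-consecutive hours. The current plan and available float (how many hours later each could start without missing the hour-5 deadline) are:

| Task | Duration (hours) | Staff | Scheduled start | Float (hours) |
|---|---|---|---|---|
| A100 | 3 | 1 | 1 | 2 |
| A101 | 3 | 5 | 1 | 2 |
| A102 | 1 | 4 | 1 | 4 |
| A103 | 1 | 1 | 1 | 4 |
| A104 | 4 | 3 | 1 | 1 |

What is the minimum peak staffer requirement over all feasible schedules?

Early-start (A100@1, A101@1, A102@1, A103@1, A104@1) gives peak 14: h1:14  h2:9  h3:9  h4:3  h5:0.
Shift A102→4, A104→2.
Schedule A100@1, A101@1, A102@4, A103@1, A104@2: h1:7  h2:9  h3:9  h4:7  h5:3 — peak 9.

9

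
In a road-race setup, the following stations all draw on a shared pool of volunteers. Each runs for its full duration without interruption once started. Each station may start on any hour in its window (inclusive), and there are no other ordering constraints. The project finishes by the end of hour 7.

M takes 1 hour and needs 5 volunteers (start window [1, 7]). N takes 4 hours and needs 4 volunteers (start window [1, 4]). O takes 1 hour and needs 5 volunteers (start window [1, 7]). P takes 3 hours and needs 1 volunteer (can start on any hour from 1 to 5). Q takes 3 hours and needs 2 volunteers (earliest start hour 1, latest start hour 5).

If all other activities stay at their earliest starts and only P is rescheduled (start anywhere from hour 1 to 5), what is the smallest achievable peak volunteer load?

16

P@1: h1:17  h2:7  h3:7  h4:4  h5:0  h6:0  h7:0 → peak 17
P@2: h1:16  h2:7  h3:7  h4:5  h5:0  h6:0  h7:0 → peak 16
P@3: h1:16  h2:6  h3:7  h4:5  h5:1  h6:0  h7:0 → peak 16
P@4: h1:16  h2:6  h3:6  h4:5  h5:1  h6:1  h7:0 → peak 16
P@5: h1:16  h2:6  h3:6  h4:4  h5:1  h6:1  h7:1 → peak 16
Best is P@2, peak 16.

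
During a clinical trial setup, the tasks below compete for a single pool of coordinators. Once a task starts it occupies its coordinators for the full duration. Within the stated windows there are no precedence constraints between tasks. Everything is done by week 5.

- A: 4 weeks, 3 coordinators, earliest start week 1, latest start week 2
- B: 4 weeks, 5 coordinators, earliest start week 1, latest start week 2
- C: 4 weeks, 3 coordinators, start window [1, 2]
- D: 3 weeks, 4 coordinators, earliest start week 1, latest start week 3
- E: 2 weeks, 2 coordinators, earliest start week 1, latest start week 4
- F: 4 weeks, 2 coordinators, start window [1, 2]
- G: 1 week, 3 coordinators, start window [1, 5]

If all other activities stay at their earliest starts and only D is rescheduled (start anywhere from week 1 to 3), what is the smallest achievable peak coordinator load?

D@1: w1:22  w2:19  w3:17  w4:13  w5:0 → peak 22
D@2: w1:18  w2:19  w3:17  w4:17  w5:0 → peak 19
D@3: w1:18  w2:15  w3:17  w4:17  w5:4 → peak 18
Best is D@3, peak 18.

18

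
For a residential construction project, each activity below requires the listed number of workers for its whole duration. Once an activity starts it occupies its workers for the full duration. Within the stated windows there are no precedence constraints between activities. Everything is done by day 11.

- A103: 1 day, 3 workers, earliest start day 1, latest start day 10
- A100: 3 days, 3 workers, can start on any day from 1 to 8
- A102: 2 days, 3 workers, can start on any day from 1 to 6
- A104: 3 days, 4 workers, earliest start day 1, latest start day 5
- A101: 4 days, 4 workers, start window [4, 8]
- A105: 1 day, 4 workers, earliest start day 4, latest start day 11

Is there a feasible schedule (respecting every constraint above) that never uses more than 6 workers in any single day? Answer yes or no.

Schedule A103@1, A100@1, A102@2, A104@4, A101@7, A105@11: d1:6  d2:6  d3:6  d4:4  d5:4  d6:4  d7:4  d8:4  d9:4  d10:4  d11:4 — peak 6 ≤ 6.

yes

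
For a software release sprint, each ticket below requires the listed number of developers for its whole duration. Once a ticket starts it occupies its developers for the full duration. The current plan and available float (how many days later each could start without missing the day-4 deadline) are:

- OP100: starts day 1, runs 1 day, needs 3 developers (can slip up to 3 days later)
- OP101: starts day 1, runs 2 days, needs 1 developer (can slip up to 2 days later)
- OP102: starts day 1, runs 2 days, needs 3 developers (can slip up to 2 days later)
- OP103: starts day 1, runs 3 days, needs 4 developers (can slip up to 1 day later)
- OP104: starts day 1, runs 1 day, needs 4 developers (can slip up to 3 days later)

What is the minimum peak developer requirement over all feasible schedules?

8

Early-start (OP100@1, OP101@1, OP102@1, OP103@1, OP104@1) gives peak 15: d1:15  d2:8  d3:4  d4:0.
Shift OP103→2, OP104→3.
Schedule OP100@1, OP101@1, OP102@1, OP103@2, OP104@3: d1:7  d2:8  d3:8  d4:4 — peak 8.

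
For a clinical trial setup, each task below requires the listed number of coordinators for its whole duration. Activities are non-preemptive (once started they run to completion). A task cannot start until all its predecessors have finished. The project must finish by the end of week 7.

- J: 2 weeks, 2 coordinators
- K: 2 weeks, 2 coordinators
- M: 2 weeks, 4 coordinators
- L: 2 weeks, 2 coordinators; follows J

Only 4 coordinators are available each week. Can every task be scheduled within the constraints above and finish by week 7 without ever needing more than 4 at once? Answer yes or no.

Schedule J@1, K@1, M@3, L@5: w1:4  w2:4  w3:4  w4:4  w5:2  w6:2  w7:0 — peak 4 ≤ 4.

yes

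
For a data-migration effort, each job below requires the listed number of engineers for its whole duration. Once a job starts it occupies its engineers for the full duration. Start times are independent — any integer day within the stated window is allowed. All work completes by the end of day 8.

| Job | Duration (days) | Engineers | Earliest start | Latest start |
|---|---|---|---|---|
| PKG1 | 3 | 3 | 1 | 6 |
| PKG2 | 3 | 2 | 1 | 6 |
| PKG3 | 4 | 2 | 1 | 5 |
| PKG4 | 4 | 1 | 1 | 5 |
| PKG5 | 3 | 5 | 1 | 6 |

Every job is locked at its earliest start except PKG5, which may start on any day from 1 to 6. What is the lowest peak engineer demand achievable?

PKG5@1: d1:13  d2:13  d3:13  d4:3  d5:0  d6:0  d7:0  d8:0 → peak 13
PKG5@2: d1:8  d2:13  d3:13  d4:8  d5:0  d6:0  d7:0  d8:0 → peak 13
PKG5@3: d1:8  d2:8  d3:13  d4:8  d5:5  d6:0  d7:0  d8:0 → peak 13
PKG5@4: d1:8  d2:8  d3:8  d4:8  d5:5  d6:5  d7:0  d8:0 → peak 8
PKG5@5: d1:8  d2:8  d3:8  d4:3  d5:5  d6:5  d7:5  d8:0 → peak 8
PKG5@6: d1:8  d2:8  d3:8  d4:3  d5:0  d6:5  d7:5  d8:5 → peak 8
Best is PKG5@4, peak 8.

8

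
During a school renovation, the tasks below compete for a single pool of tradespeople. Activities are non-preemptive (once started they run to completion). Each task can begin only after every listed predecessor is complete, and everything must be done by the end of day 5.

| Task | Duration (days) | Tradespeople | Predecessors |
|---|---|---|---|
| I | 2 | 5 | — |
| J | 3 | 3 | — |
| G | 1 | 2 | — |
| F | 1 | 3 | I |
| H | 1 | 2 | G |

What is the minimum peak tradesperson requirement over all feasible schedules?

6

Early-start (I@1, J@1, G@1, F@3, H@2) gives peak 10: d1:10  d2:10  d3:6  d4:0  d5:0.
Shift J→3, G→3, F→4, H→5.
Schedule I@1, J@3, G@3, F@4, H@5: d1:5  d2:5  d3:5  d4:6  d5:5 — peak 6.
Total tradesperson-days = 26 over 5 days ⇒ peak ≥ ⌈26/5⌉ = 6, so 6 is optimal.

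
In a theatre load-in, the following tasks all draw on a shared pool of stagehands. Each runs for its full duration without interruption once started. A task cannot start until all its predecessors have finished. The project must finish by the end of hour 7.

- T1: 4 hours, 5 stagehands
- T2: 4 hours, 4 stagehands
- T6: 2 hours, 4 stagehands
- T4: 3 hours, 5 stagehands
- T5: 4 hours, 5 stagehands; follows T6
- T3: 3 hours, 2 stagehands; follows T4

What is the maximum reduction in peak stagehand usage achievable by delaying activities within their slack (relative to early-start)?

Early-start peak: h1:18  h2:18  h3:19  h4:16  h5:7  h6:7  h7:0 ⇒ 19.
Leveled (T1@1, T2@3, T6@1, T4@1, T5@4, T3@5): h1:14  h2:14  h3:14  h4:14  h5:11  h6:11  h7:7 ⇒ 14.
Reduction 19 − 14 = 5.

5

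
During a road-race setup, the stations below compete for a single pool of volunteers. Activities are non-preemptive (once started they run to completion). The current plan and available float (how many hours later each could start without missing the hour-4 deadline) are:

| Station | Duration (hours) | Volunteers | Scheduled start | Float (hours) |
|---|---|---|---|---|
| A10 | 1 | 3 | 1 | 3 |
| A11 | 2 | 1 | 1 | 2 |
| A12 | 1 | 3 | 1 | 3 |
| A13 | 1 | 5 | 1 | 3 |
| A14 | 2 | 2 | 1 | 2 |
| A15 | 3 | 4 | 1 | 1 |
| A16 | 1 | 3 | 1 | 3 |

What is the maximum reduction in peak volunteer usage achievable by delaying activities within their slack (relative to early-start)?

Early-start peak: h1:21  h2:7  h3:4  h4:0 ⇒ 21.
Leveled (A10@1, A11@1, A12@1, A13@3, A14@1, A15@2, A16@4): h1:9  h2:7  h3:9  h4:7 ⇒ 9.
Reduction 21 − 9 = 12.

12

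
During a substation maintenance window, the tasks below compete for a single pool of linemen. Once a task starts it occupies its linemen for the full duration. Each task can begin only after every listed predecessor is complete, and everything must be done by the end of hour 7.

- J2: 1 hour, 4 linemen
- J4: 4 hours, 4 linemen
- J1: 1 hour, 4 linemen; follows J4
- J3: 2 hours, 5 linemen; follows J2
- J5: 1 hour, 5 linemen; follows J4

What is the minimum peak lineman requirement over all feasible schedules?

Schedule J2@1, J4@1, J1@5, J3@2, J5@5: h1:8  h2:9  h3:9  h4:4  h5:9  h6:0  h7:0 — peak 9.

9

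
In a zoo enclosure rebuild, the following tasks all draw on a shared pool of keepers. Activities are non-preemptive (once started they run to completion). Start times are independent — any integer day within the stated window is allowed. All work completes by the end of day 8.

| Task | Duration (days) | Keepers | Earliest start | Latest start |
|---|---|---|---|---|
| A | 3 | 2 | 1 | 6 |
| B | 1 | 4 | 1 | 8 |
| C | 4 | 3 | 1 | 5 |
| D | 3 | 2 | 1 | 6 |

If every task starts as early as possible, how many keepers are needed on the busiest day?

11

Early-start schedule: A@1, B@1, C@1, D@1.
Load per day: day 1: 11, day 2: 7, day 3: 7, day 4: 3, day 5: 0, day 6: 0, day 7: 0, day 8: 0.
Peak is 11.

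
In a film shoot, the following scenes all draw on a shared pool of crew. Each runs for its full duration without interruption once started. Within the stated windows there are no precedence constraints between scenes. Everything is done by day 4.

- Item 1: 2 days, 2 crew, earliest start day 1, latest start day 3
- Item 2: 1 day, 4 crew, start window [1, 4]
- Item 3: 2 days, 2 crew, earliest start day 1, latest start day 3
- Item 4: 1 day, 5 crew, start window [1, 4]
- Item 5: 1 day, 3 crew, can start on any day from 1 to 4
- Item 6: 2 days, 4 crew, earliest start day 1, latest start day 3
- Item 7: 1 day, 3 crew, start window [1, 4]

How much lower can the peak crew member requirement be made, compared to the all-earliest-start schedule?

15

Early-start peak: d1:23  d2:8  d3:0  d4:0 ⇒ 23.
Leveled (Item 1@1, Item 2@1, Item 3@1, Item 4@4, Item 5@3, Item 6@2, Item 7@4): d1:8  d2:8  d3:7  d4:8 ⇒ 8.
Reduction 23 − 8 = 15.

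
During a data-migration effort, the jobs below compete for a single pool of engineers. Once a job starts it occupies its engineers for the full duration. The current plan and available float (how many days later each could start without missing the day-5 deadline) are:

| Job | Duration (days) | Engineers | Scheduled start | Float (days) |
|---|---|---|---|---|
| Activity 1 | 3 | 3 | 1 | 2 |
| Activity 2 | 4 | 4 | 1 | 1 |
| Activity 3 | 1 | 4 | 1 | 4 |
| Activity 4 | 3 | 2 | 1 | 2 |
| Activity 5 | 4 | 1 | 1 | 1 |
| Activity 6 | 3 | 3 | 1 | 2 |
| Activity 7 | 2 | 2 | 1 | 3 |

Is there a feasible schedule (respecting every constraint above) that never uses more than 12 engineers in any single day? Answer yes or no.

no

The minimum achievable peak is 13; 12 < 13, so no feasible schedule stays within the cap.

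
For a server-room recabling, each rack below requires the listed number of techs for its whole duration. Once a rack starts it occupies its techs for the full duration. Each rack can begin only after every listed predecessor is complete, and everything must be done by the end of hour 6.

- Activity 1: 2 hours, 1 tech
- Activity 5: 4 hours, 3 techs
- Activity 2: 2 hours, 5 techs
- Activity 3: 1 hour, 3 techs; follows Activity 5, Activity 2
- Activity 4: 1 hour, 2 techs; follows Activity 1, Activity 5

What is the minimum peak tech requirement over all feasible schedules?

8

Early-start (Activity 1@1, Activity 5@1, Activity 2@1, Activity 3@5, Activity 4@5) gives peak 9: h1:9  h2:9  h3:3  h4:3  h5:5  h6:0.
Shift Activity 2→3.
Schedule Activity 1@1, Activity 5@1, Activity 2@3, Activity 3@5, Activity 4@5: h1:4  h2:4  h3:8  h4:8  h5:5  h6:0 — peak 8.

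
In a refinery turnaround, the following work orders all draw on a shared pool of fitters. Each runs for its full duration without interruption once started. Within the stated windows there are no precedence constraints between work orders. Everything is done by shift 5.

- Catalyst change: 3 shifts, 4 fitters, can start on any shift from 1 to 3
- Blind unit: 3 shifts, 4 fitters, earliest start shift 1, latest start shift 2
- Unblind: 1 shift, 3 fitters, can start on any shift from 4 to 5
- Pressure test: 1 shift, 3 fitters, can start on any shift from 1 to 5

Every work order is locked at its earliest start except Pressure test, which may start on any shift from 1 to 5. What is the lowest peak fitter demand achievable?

8

Pressure test@1: s1:11  s2:8  s3:8  s4:3  s5:0 → peak 11
Pressure test@2: s1:8  s2:11  s3:8  s4:3  s5:0 → peak 11
Pressure test@3: s1:8  s2:8  s3:11  s4:3  s5:0 → peak 11
Pressure test@4: s1:8  s2:8  s3:8  s4:6  s5:0 → peak 8
Pressure test@5: s1:8  s2:8  s3:8  s4:3  s5:3 → peak 8
Best is Pressure test@4, peak 8.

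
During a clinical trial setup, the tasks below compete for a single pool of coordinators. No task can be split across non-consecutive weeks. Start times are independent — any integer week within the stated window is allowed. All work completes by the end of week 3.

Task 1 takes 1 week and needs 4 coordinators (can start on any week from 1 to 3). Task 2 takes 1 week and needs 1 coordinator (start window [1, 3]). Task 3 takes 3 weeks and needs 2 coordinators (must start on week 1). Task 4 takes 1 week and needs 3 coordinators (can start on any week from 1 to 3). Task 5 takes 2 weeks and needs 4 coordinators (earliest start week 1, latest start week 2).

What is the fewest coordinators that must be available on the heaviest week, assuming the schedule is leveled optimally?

9

Early-start (Task 1@1, Task 2@1, Task 3@1, Task 4@1, Task 5@1) gives peak 14: w1:14  w2:6  w3:2.
Shift Task 4→2, Task 5→2.
Schedule Task 1@1, Task 2@1, Task 3@1, Task 4@2, Task 5@2: w1:7  w2:9  w3:6 — peak 9.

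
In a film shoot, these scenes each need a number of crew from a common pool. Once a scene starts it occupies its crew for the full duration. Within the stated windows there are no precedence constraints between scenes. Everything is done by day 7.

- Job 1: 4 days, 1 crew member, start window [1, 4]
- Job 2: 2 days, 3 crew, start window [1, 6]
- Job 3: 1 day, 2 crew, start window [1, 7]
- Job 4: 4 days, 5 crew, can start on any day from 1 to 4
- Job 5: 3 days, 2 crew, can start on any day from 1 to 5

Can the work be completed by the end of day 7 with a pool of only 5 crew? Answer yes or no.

no

Total crew member-days = 38; over 7 days the average is 38/7 > 5, so some day must exceed 5.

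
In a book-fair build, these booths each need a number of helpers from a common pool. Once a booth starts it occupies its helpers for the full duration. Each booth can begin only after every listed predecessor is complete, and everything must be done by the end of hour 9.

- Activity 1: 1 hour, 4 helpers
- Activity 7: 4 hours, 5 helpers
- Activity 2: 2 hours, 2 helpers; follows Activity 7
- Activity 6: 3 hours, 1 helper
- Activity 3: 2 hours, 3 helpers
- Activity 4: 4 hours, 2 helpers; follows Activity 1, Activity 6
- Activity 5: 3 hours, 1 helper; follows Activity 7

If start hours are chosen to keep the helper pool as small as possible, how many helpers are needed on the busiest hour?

6

Early-start (Activity 1@1, Activity 7@1, Activity 2@5, Activity 6@1, Activity 3@1, Activity 4@4, Activity 5@5) gives peak 13: h1:13  h2:9  h3:6  h4:7  h5:5  h6:5  h7:3  h8:0  h9:0.
Shift Activity 7→2, Activity 2→6, Activity 3→8, Activity 4→6, Activity 5→6.
Schedule Activity 1@1, Activity 7@2, Activity 2@6, Activity 6@1, Activity 3@8, Activity 4@6, Activity 5@6: h1:5  h2:6  h3:6  h4:5  h5:5  h6:5  h7:5  h8:6  h9:5 — peak 6.
Total helper-hours = 48 over 9 hours ⇒ peak ≥ ⌈48/9⌉ = 6, so 6 is optimal.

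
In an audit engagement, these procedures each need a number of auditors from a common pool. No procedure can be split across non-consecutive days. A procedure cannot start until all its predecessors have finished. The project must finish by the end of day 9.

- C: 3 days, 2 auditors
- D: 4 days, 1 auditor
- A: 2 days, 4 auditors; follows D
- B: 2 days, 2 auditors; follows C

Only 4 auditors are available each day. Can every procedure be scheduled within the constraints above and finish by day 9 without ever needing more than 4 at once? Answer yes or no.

Schedule C@1, D@1, A@5, B@7: d1:3  d2:3  d3:3  d4:1  d5:4  d6:4  d7:2  d8:2  d9:0 — peak 4 ≤ 4.

yes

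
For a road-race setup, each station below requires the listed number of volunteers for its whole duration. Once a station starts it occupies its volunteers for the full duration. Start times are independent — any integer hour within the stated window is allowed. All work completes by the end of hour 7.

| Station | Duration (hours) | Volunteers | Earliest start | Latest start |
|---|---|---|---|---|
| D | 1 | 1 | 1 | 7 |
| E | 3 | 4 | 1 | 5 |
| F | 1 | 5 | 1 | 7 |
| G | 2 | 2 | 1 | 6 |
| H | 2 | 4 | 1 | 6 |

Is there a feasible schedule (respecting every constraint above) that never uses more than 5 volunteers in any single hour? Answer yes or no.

no

The minimum achievable peak is 6; 5 < 6, so no feasible schedule stays within the cap.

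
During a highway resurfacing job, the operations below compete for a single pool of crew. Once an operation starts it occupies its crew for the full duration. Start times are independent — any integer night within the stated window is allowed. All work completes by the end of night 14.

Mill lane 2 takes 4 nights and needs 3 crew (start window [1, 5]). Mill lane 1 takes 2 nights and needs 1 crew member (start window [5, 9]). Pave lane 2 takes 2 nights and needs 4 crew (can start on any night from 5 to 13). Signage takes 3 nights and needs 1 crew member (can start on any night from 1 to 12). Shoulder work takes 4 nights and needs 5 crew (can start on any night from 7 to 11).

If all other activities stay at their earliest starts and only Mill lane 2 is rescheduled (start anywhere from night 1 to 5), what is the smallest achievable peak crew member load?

Mill lane 2@1: n1:4  n2:4  n3:4  n4:3  n5:5  n6:5  n7:5  n8:5  n9:5  n10:5  n11:0  n12:0  n13:0  n14:0 → peak 5
Mill lane 2@2: n1:1  n2:4  n3:4  n4:3  n5:8  n6:5  n7:5  n8:5  n9:5  n10:5  n11:0  n12:0  n13:0  n14:0 → peak 8
Mill lane 2@3: n1:1  n2:1  n3:4  n4:3  n5:8  n6:8  n7:5  n8:5  n9:5  n10:5  n11:0  n12:0  n13:0  n14:0 → peak 8
Mill lane 2@4: n1:1  n2:1  n3:1  n4:3  n5:8  n6:8  n7:8  n8:5  n9:5  n10:5  n11:0  n12:0  n13:0  n14:0 → peak 8
Mill lane 2@5: n1:1  n2:1  n3:1  n4:0  n5:8  n6:8  n7:8  n8:8  n9:5  n10:5  n11:0  n12:0  n13:0  n14:0 → peak 8
Best is Mill lane 2@1, peak 5.

5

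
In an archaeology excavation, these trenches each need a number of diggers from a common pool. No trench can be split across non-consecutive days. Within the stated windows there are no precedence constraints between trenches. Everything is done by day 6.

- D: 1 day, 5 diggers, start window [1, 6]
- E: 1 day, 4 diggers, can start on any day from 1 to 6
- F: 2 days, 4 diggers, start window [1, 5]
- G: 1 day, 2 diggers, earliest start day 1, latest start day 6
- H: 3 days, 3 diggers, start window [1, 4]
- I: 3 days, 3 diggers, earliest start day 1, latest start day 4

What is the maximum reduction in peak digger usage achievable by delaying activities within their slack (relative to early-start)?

Early-start peak: d1:21  d2:10  d3:6  d4:0  d5:0  d6:0 ⇒ 21.
Leveled (D@1, E@2, F@5, G@1, H@2, I@3): d1:7  d2:7  d3:6  d4:6  d5:7  d6:4 ⇒ 7.
Reduction 21 − 7 = 14.

14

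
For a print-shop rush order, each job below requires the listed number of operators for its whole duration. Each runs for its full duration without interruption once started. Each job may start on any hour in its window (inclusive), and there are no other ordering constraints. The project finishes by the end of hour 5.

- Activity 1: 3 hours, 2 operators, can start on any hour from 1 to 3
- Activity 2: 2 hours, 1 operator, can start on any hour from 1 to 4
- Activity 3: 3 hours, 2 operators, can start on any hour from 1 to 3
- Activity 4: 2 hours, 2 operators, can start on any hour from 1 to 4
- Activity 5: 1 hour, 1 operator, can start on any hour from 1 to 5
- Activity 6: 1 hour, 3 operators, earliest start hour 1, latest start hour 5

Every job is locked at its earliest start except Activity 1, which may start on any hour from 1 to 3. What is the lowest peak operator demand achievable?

9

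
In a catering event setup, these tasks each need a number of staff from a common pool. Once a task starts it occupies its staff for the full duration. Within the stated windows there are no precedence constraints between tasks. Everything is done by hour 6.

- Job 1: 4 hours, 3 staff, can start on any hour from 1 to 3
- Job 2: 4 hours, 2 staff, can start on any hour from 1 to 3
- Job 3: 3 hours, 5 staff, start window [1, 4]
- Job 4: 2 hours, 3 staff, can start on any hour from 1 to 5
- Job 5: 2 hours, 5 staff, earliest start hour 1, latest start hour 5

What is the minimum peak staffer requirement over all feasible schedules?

Early-start (Job 1@1, Job 2@1, Job 3@1, Job 4@1, Job 5@1) gives peak 18: h1:18  h2:18  h3:10  h4:5  h5:0  h6:0.
Shift Job 4→4, Job 5→5.
Schedule Job 1@1, Job 2@1, Job 3@1, Job 4@4, Job 5@5: h1:10  h2:10  h3:10  h4:8  h5:8  h6:5 — peak 10.

10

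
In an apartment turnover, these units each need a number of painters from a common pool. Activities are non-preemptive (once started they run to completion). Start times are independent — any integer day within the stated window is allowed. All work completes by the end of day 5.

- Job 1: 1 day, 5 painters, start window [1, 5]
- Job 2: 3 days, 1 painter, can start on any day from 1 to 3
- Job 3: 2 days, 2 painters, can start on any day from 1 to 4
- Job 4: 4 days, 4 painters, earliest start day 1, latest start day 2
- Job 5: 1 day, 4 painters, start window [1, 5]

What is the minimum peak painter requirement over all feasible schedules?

Early-start (Job 1@1, Job 2@1, Job 3@1, Job 4@1, Job 5@1) gives peak 16: d1:16  d2:7  d3:5  d4:4  d5:0.
Shift Job 4→2, Job 5→4.
Schedule Job 1@1, Job 2@1, Job 3@1, Job 4@2, Job 5@4: d1:8  d2:7  d3:5  d4:8  d5:4 — peak 8.

8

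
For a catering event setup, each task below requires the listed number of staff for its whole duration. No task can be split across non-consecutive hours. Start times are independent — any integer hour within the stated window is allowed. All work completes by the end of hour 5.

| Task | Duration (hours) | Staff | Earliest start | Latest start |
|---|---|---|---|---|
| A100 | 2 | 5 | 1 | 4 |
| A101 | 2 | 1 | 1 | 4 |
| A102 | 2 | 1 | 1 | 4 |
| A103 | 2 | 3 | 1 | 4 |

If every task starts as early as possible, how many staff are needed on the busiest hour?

10

Early-start schedule: A100@1, A101@1, A102@1, A103@1.
Load per hour: hour 1: 10, hour 2: 10, hour 3: 0, hour 4: 0, hour 5: 0.
Peak is 10.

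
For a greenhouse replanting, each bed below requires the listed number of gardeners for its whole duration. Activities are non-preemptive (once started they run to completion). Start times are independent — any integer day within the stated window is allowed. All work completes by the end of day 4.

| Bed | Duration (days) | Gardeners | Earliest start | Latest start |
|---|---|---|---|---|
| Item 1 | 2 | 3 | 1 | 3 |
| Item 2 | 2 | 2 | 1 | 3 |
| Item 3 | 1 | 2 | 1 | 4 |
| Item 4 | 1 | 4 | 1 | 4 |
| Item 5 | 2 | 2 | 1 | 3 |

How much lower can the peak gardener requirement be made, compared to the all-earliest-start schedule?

7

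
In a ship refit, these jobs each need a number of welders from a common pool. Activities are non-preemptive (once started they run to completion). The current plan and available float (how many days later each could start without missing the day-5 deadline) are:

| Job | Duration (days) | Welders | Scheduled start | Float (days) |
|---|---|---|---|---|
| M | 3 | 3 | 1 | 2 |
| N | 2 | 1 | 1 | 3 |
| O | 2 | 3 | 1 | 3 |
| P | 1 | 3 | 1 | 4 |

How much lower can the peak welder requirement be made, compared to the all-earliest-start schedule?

4

Early-start peak: d1:10  d2:7  d3:3  d4:0  d5:0 ⇒ 10.
Leveled (M@1, N@1, O@3, P@4): d1:4  d2:4  d3:6  d4:6  d5:0 ⇒ 6.
Reduction 10 − 6 = 4.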